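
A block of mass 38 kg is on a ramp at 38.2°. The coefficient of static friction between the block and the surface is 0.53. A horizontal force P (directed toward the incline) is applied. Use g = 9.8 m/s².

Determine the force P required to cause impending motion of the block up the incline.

At impending motion up the slope, friction acts down-slope at its limit: f = μ_s N.
Perpendicular to the incline: N = m g cos θ + P sin θ.
Along the incline: P cos θ = m g sin θ + μ_s N = m g sin θ + μ_s (m g cos θ + P sin θ).
Solving, P (cos θ − μ_s sin θ) = m g (sin θ + μ_s cos θ), so P = 38×9.8×(sin 38.2° + 0.53 cos 38.2°)/(cos 38.2° − 0.53 sin 38.2°) = 372×1.035/0.4581 = 841 N.

P ≈ 841 N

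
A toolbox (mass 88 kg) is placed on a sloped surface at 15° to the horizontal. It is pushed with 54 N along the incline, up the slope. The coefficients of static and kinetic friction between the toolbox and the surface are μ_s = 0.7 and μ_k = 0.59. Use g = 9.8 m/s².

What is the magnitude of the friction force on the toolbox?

Perpendicular to the surface, N = m g cos θ = 88·9.8·cos 15° = 833 N.
For equilibrium along the incline the friction force must supply f = m g sin θ − P = 223.2 − 54 = 169.2 N (positive meaning up-slope).
Maximum static friction available: μ_s N = 0.7 × 833 = 583.1 N.
Since |169.2| ≤ 583.1 N, the toolbox remains in static equilibrium and friction takes exactly the required value.

f ≈ 169 N (up the incline)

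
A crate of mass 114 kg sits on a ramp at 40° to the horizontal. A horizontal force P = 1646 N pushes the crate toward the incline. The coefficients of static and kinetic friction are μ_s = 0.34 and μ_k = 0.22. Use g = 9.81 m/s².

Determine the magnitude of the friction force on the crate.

The horizontal push has a component P sin θ into the surface, so N = m g cos θ + P sin θ = 856.7 + 1058 = 1915 N.
Parallel to the incline: P cos θ − m g sin θ = 1261 − 718.9 = 542.1 N; the friction needed to balance this is 542.1 N acting down the slope.
Maximum static friction: μ_s N = 0.34 × 1915 = 651 N.
Since 542.1 N is within the 651 N limit, the crate stays put and friction is exactly 542 N.

f ≈ 542 N (down the incline)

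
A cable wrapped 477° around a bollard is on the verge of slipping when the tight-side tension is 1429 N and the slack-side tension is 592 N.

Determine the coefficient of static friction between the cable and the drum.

T₂/T₁ = e^{μβ} → μ = ln(T₂/T₁)/β.
β = 477° = 8.325 rad.
μ = ln(1429/592)/8.325 = ln(2.414)/8.325 = 0.106.

μ ≈ 0.106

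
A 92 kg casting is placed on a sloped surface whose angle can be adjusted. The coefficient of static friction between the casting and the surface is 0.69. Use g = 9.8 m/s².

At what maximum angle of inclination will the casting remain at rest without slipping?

At the slip threshold, m g sin θ = μ_s · m g cos θ, so tan θ = μ_s.
θ_max = arctan(0.69) = 34.6°.

θ_max ≈ 34.6°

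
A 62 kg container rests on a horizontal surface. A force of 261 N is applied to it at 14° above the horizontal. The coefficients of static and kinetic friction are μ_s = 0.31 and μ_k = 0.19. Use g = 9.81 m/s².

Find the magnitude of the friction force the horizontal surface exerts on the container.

N = m g − P sin α = 608.2 − 261×sin 14° = 545.1 N.
The horizontal driving force is P cos α = 253.2 N, so equilibrium needs friction f = 253.2 N.
μ_s N = 0.31 × 545.1 = 169 N.
253.2 > 169 N → the container slides; f = μ_k N = 0.19×545.1 = 104 N.

f ≈ 104 N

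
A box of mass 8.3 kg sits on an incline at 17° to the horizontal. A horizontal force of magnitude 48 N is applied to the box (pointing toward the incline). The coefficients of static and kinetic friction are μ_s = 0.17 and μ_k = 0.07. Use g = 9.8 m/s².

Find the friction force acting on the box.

Resolve perpendicular to the incline: N = m g cos θ + P sin θ = 8.3×9.8×cos 17° + 48×sin 17° = 91.82 N.
Along the incline, the net driving force (taking up-slope positive) is P cos θ − m g sin θ = 45.9 − 23.78 = 22.12 N, so equilibrium requires friction f = -22.12 N (down-slope).
The limit of static friction is μ_s N = 15.61 N.
|f_req| = 22.12 > 15.61 N → the box slides up the incline; f = μ_k N = 0.07 × 91.82 = 6.43 N.

f ≈ 6.43 N (down the incline)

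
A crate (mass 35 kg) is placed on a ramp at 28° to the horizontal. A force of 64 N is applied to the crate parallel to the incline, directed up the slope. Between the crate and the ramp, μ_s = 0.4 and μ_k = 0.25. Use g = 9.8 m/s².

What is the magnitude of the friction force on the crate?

f ≈ 97 N (up the incline)

Normal force: N = m g cos θ = 35 × 9.8 × cos 28° = 302.9 N.
Parallel to the incline, ΣF = 0 gives f = m g sin θ − P = 161 − 64 = 97.03 N (up-slope positive).
The static-friction ceiling is μ_s N = 0.4 × 302.9 = 121.1 N.
Since |97.03| ≤ 121.1 N, the crate remains in static equilibrium and friction takes exactly the required value.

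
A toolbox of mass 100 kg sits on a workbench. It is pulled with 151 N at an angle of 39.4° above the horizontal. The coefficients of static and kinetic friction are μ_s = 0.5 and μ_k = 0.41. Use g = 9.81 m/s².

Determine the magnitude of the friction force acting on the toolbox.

The vertical component of P reduces the normal force: N = m g − P sin α = 981 − 95.84 = 885.2 N.
Horizontally, friction must balance P cos α = 116.7 N.
μ_s N = 0.5 × 885.2 = 442.6 N.
116.7 ≤ 442.6 N → static; friction equals the required 117 N.

f ≈ 117 N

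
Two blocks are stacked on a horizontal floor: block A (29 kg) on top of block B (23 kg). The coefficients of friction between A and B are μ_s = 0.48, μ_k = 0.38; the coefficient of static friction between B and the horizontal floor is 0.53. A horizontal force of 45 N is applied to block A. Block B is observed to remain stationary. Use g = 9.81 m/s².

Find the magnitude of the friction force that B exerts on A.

f ≈ 45 N

Between the blocks, N₁ = m_A g = 284.5 N.
So the A–B interface can sustain at most μ_s N₁ = 136.6 N of static friction.
P = 45 N is within that limit, so A and B move together (both at rest); the A–B friction is simply f₁ = P = 45 N.
B experiences an equal 45 N forward from A (third law). B is in equilibrium, so the floor supplies f₂ = 45 N of static friction (limit μ_s(m_A+m_B)g = 270.4 N, not exceeded).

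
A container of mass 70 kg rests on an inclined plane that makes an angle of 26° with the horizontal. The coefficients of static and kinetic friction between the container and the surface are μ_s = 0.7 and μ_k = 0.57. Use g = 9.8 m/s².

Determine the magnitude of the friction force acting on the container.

The normal reaction is N = m g cos θ = 616.6 N.
Along the slope the weight component is m g sin θ = 300.7 N; friction must supply exactly this, acting up-slope.
Static friction can supply at most μ_s N = 431.6 N.
Since |300.7| ≤ 431.6 N, no slip — friction simply equals what equilibrium demands.

f ≈ 301 N (up the incline)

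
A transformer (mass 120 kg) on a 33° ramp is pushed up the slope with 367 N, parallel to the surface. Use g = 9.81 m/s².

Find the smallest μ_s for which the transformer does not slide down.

μ_s,min ≈ 0.278

N = m g cos θ = 987.3 N.
Friction must make up the shortfall along the incline: f = m g sin θ − P = 641.1 − 367 = 274.1 N.
At the threshold f = μ_s N, so μ_s,min = 274.1/987.3 = 0.278.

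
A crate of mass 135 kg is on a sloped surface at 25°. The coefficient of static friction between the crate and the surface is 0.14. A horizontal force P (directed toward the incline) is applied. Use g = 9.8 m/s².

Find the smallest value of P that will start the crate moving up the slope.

At impending motion up the slope, friction acts down-slope at its limit: f = μ_s N.
Perpendicular to the incline: N = m g cos θ + P sin θ.
Along the incline: P cos θ = m g sin θ + μ_s N = m g sin θ + μ_s (m g cos θ + P sin θ).
Solving, P (cos θ − μ_s sin θ) = m g (sin θ + μ_s cos θ), so P = 135×9.8×(sin 25° + 0.14 cos 25°)/(cos 25° − 0.14 sin 25°) = 1320×0.5495/0.8471 = 858 N.

P ≈ 858 N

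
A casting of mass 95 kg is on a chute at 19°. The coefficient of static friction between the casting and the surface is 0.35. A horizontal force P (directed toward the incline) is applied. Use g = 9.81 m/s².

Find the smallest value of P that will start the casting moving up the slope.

P ≈ 736 N

At impending motion up the slope, friction acts down-slope at its limit: f = μ_s N.
Perpendicular to the incline: N = m g cos θ + P sin θ.
Along the incline: P cos θ = m g sin θ + μ_s N = m g sin θ + μ_s (m g cos θ + P sin θ).
Solving, P (cos θ − μ_s sin θ) = m g (sin θ + μ_s cos θ), so P = 95×9.81×(sin 19° + 0.35 cos 19°)/(cos 19° − 0.35 sin 19°) = 932×0.6565/0.8316 = 736 N.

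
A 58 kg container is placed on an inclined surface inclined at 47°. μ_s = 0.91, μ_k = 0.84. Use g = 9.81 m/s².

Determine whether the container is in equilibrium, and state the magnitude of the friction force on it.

N = m g cos θ = 388 N.
Down-slope weight component: m g sin θ = 416 N.
μ_s N = 353 N.
416 > 353 N, so it slides; kinetic friction f = μ_k N = 0.84×388 = 326 N.

f ≈ 326 N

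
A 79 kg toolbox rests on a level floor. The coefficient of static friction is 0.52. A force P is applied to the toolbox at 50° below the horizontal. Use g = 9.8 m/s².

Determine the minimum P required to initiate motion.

P ≈ 1650 N

N = m g + P sin α (the push presses the toolbox into the level floor).
At impending slip, P cos α = μ_s N = μ_s (m g + P sin α).
Solving: P (cos α − μ_s sin α) = μ_s m g → P = 0.52×774/(cos 50° − 0.52 sin 50°) = 403/0.2444 = 1650 N.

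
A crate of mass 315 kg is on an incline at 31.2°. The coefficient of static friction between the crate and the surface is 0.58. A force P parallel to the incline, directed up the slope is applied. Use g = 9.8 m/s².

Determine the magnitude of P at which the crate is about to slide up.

At impending motion up the slope, friction acts down-slope at its limit: f = μ_s N.
P is parallel to the surface, so N = m g cos θ = 2640 N.
Along the incline: P = m g sin θ + μ_s N = 1600 + 0.58×2640 = 3130 N.

P ≈ 3130 N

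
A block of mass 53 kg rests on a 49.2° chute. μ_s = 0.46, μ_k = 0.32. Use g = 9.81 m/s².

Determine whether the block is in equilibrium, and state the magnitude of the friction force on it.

N = m g cos θ = 340 N.
Down-slope weight component: m g sin θ = 394 N.
μ_s N = 156 N.
394 > 156 N, so it slides; kinetic friction f = μ_k N = 0.32×340 = 109 N.

f ≈ 109 N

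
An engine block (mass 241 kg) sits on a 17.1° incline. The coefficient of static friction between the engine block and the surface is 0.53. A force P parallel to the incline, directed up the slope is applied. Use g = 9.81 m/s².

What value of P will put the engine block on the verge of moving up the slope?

P ≈ 1890 N

At impending motion up the slope, friction acts down-slope at its limit: f = μ_s N.
P is parallel to the surface, so N = m g cos θ = 2260 N.
Along the incline: P = m g sin θ + μ_s N = 695 + 0.53×2260 = 1890 N.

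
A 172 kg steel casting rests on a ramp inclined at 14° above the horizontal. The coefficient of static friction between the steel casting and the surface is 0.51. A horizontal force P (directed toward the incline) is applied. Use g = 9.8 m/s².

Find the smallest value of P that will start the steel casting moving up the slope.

At impending motion up the slope, friction acts down-slope at its limit: f = μ_s N.
Perpendicular to the incline: N = m g cos θ + P sin θ.
Along the incline: P cos θ = m g sin θ + μ_s N = m g sin θ + μ_s (m g cos θ + P sin θ).
Solving, P (cos θ − μ_s sin θ) = m g (sin θ + μ_s cos θ), so P = 172×9.8×(sin 14° + 0.51 cos 14°)/(cos 14° − 0.51 sin 14°) = 1690×0.7368/0.8469 = 1470 N.

P ≈ 1470 N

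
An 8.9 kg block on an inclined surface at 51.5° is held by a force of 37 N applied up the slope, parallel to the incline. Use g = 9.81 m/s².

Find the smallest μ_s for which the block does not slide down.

N = m g cos θ = 54.35 N.
Friction must make up the shortfall along the incline: f = m g sin θ − P = 68.33 − 37 = 31.33 N.
At the threshold f = μ_s N, so μ_s,min = 31.33/54.35 = 0.576.

μ_s,min ≈ 0.576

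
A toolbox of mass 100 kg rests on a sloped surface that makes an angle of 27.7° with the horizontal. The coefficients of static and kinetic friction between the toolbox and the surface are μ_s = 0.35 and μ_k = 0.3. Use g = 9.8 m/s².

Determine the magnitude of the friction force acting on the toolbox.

Perpendicular to the surface, N = m g cos θ = 100·9.8·cos 27.7° = 867.7 N.
For equilibrium along the incline, friction must balance the weight component: f = m g sin θ = 455.5 N up the slope.
Static friction can supply at most μ_s N = 303.7 N.
|455.5| exceeds 303.7 N, so the toolbox slips down-slope; friction is kinetic, f = μ_k N = 0.3×867.7 = 260 N.

f ≈ 260 N (up the incline)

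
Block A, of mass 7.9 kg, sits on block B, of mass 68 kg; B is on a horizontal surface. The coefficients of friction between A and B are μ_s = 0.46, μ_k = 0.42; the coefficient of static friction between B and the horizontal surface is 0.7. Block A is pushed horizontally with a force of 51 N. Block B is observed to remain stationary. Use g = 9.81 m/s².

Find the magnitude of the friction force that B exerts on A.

f ≈ 32.5 N

The normal force B exerts on A is simply A's weight, N₁ = 77.5 N.
Maximum static friction on A from B: μ_s N₁ = 0.46×77.5 = 35.65 N.
Since P = 51 N > 35.65 N, A slides on B; the A–B friction is kinetic: f₁ = μ_k N₁ = 0.42×77.5 = 32.5 N.
By Newton's third law B feels 32.5 N forward from A. With B stationary, the floor's static friction on B balances it: f₂ = 32.5 N (well within μ_s(m_A+m_B)g = 521.2 N).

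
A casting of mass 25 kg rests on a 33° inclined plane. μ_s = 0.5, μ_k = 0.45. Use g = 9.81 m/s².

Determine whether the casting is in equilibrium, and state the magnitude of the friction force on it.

N = m g cos θ = 206 N.
Down-slope weight component: m g sin θ = 134 N.
μ_s N = 103 N.
134 > 103 N, so it slides; kinetic friction f = μ_k N = 0.45×206 = 92.6 N.

f ≈ 92.6 N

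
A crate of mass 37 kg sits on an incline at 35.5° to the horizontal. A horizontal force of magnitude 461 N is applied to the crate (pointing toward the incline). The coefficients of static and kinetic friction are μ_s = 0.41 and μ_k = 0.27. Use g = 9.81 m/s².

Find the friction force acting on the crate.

f ≈ 165 N (down the incline)

Resolve perpendicular to the incline: N = m g cos θ + P sin θ = 37×9.81×cos 35.5° + 461×sin 35.5° = 563.2 N.
Parallel to the incline: P cos θ − m g sin θ = 375.3 − 210.8 = 164.5 N; the friction needed to balance this is 164.5 N acting down the slope.
Maximum static friction: μ_s N = 0.41 × 563.2 = 230.9 N.
Since 164.5 N is within the 230.9 N limit, the crate stays put and friction is exactly 165 N.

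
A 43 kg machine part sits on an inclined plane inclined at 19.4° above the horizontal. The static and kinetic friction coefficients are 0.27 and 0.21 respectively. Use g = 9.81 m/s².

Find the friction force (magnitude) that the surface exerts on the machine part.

f ≈ 83.6 N (up the incline)

The normal reaction is N = m g cos θ = 397.9 N.
Along the slope the weight component is m g sin θ = 140.1 N; friction must supply exactly this, acting up-slope.
The static-friction ceiling is μ_s N = 0.27 × 397.9 = 107.4 N.
Since |140.1| > 107.4 N, static friction cannot hold it; the machine part slides down the incline and kinetic friction applies: f = μ_k N = 0.21 × 397.9 = 83.6 N.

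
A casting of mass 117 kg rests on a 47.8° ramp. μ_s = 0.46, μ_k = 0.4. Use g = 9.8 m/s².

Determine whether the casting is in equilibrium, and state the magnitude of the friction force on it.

f ≈ 308 N

N = m g cos θ = 770 N.
Down-slope weight component: m g sin θ = 849 N.
μ_s N = 354 N.
849 > 354 N, so it slides; kinetic friction f = μ_k N = 0.4×770 = 308 N.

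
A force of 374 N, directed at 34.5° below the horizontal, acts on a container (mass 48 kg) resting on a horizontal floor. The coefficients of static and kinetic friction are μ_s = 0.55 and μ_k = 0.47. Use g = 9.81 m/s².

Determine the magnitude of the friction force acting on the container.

The vertical component of P adds to the normal force: N = m g + P sin α = 470.9 + 211.8 = 682.7 N.
Horizontally, friction must balance P cos α = 308.2 N.
μ_s N = 0.55 × 682.7 = 375.5 N.
Since 308.2 N does not exceed the limit, the container stays at rest and f = 308 N.

f ≈ 308 N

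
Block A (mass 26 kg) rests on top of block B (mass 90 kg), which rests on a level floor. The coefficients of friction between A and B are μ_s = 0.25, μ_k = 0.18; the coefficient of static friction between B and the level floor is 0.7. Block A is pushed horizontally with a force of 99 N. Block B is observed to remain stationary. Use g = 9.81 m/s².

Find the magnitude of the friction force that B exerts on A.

The normal force B exerts on A is simply A's weight, N₁ = 255.1 N.
Maximum static friction on A from B: μ_s N₁ = 0.25×255.1 = 63.77 N.
Since P = 99 N > 63.77 N, A slides on B; the A–B friction is kinetic: f₁ = μ_k N₁ = 0.18×255.1 = 45.9 N.
By Newton's third law B feels 45.9 N forward from A. With B stationary, the floor's static friction on B balances it: f₂ = 45.9 N (well within μ_s(m_A+m_B)g = 796.6 N).

f ≈ 45.9 N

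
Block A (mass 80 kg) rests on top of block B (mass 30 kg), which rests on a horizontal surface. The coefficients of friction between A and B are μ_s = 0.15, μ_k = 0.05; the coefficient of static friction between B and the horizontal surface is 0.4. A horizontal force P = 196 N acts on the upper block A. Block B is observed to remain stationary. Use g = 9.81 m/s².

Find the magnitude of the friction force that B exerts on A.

f ≈ 39.2 N

Normal force at the A–B interface: N₁ = m_A g = 784.8 N.
Maximum static friction on A from B: μ_s N₁ = 0.15×784.8 = 117.7 N.
Since P = 196 N > 117.7 N, A slides on B; the A–B friction is kinetic: f₁ = μ_k N₁ = 0.05×784.8 = 39.2 N.
B experiences an equal 39.2 N forward from A (third law). B is in equilibrium, so the floor supplies f₂ = 39.2 N of static friction (limit μ_s(m_A+m_B)g = 431.6 N, not exceeded).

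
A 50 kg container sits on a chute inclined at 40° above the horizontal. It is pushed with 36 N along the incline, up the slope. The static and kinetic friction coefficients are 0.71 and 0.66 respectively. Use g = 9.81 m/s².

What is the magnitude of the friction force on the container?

f ≈ 248 N (up the incline)

The normal reaction is N = m g cos θ = 375.7 N.
For equilibrium along the incline the friction force must supply f = m g sin θ − P = 315.3 − 36 = 279.3 N (positive meaning up-slope).
Static friction can supply at most μ_s N = 266.8 N.
Since |279.3| > 266.8 N, static friction cannot hold it; the container slides down the incline and kinetic friction applies: f = μ_k N = 0.66 × 375.7 = 248 N.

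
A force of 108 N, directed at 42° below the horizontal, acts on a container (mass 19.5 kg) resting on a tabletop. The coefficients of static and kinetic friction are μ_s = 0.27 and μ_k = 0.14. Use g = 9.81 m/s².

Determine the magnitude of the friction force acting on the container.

N = m g + P sin α = 191.3 + 108×sin 42° = 263.6 N.
For equilibrium, f = P cos α = 108×cos 42° = 80.26 N.
μ_s N = 0.27 × 263.6 = 71.16 N.
The required friction exceeds μ_s N, so the container moves and f = μ_k N = 36.9 N.

f ≈ 36.9 N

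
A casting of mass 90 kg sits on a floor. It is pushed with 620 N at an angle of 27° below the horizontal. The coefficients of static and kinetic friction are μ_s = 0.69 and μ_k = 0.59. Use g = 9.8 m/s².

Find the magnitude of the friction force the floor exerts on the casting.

f ≈ 552 N

N = m g + P sin α = 882 + 620×sin 27° = 1163 N.
The horizontal driving force is P cos α = 552.4 N, so equilibrium needs friction f = 552.4 N.
μ_s N = 0.69 × 1163 = 802.8 N.
Since 552.4 N does not exceed the limit, the casting stays at rest and f = 552 N.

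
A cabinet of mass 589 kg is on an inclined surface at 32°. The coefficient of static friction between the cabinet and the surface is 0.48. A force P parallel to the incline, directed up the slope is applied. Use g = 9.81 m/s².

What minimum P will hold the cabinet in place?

P_min ≈ 710 N

The cabinet tends to slide down (tan θ > μ_s), so at the point of impending slip friction acts up-slope at its limit: f = μ_s N.
P is parallel to the surface, so N = m g cos θ = 4900 N.
Along the incline: P + μ_s N = m g sin θ, so P = 3060 − 0.48×4900 = 710 N.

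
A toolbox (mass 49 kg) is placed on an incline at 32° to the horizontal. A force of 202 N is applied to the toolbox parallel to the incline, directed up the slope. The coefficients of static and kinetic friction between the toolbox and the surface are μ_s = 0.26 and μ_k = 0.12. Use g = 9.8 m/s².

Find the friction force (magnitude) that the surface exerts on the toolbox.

The normal reaction is N = m g cos θ = 407.2 N.
The friction needed for equilibrium is m g sin θ − P = 254.5 − 202 = 52.47 N, measured positive up-slope.
Static friction can supply at most μ_s N = 105.9 N.
Since |52.47| ≤ 105.9 N, no slip — friction simply equals what equilibrium demands.

f ≈ 52.5 N (up the incline)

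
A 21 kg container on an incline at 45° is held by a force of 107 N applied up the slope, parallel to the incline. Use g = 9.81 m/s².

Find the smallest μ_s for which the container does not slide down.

N = m g cos θ = 145.7 N.
Friction must make up the shortfall along the incline: f = m g sin θ − P = 145.7 − 107 = 38.67 N.
At the threshold f = μ_s N, so μ_s,min = 38.67/145.7 = 0.265.

μ_s,min ≈ 0.265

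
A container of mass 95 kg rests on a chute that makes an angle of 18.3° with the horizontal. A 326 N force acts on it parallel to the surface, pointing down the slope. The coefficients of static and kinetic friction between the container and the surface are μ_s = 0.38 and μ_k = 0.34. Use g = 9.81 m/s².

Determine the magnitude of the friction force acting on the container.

Perpendicular to the surface, N = m g cos θ = 95·9.81·cos 18.3° = 884.8 N.
The friction needed for equilibrium is m g sin θ + P = 292.6 + 326 = 618.6 N, measured positive up-slope.
The static-friction ceiling is μ_s N = 0.38 × 884.8 = 336.2 N.
|618.6| exceeds 336.2 N, so the container slips down-slope; friction is kinetic, f = μ_k N = 0.34×884.8 = 301 N.

f ≈ 301 N (up the incline)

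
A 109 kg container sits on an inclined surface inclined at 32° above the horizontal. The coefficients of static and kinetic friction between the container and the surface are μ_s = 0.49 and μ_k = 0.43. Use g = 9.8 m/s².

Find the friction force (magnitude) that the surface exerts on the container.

f ≈ 390 N (up the incline)

Normal force: N = m g cos θ = 109 × 9.8 × cos 32° = 905.9 N.
Along the slope the weight component is m g sin θ = 566.1 N; friction must supply exactly this, acting up-slope.
Maximum static friction available: μ_s N = 0.49 × 905.9 = 443.9 N.
Since |566.1| > 443.9 N, static friction cannot hold it; the container slides down the incline and kinetic friction applies: f = μ_k N = 0.43 × 905.9 = 390 N.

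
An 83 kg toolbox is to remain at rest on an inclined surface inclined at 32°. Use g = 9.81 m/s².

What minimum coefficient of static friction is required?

μ_s,min ≈ 0.625

At the slip threshold m g sin θ = μ_s m g cos θ, so μ_s,min = tan θ.
μ_s,min = tan 32° = 0.625.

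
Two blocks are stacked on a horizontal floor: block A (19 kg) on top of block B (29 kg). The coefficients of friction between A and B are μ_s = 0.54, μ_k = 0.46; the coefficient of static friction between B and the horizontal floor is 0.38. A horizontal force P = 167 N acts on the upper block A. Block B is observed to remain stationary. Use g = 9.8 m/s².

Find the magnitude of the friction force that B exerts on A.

f ≈ 85.7 N

Between the blocks, N₁ = m_A g = 186.2 N.
Maximum static friction on A from B: μ_s N₁ = 0.54×186.2 = 100.5 N.
P = 167 N exceeds that limit, so A slips over B and the interface friction becomes kinetic: f₁ = μ_k N₁ = 0.46×186.2 = 85.7 N.
B experiences an equal 85.7 N forward from A (third law). B is in equilibrium, so the floor supplies f₂ = 85.7 N of static friction (limit μ_s(m_A+m_B)g = 178.8 N, not exceeded).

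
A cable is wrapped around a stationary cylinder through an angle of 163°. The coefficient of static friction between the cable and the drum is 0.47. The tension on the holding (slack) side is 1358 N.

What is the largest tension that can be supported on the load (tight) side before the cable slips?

T_max ≈ 5170 N

At impending slip the capstan equation gives T₂/T₁ = e^{μβ} with β in radians.
β = 163° × π/180 = 2.845 rad.
e^{μβ} = e^{0.47×2.845} = 3.808.
T₂ = T₁ · e^{μβ} = 1358 × 3.808 = 5170 N.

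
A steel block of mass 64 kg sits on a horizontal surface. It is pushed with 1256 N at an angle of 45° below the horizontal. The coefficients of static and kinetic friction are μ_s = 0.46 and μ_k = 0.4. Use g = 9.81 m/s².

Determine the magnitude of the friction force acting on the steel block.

f ≈ 606 N

N = m g + P sin α = 627.8 + 1256×sin 45° = 1516 N.
Horizontally, friction must balance P cos α = 888.1 N.
The static-friction limit is μ_s N = 697.3 N.
888.1 > 697.3 N → the steel block slides; f = μ_k N = 0.4×1516 = 606 N.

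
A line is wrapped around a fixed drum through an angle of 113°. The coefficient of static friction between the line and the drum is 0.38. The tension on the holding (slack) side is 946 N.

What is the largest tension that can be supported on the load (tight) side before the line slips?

At impending slip the capstan equation gives T₂/T₁ = e^{μβ} with β in radians.
β = 113° × π/180 = 1.972 rad.
e^{μβ} = e^{0.38×1.972} = 2.116.
T₂ = T₁ · e^{μβ} = 946 × 2.116 = 2000 N.

T_max ≈ 2000 N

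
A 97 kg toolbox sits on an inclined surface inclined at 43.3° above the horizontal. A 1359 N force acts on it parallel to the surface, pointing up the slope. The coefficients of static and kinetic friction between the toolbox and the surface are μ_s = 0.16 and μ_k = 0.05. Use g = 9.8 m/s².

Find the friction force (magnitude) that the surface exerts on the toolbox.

Normal force: N = m g cos θ = 97 × 9.8 × cos 43.3° = 691.8 N.
For equilibrium along the incline the friction force must supply f = m g sin θ − P = 651.9 − 1359 = -707.1 N (positive meaning up-slope).
Maximum static friction available: μ_s N = 0.16 × 691.8 = 110.7 N.
|-707.1| exceeds 110.7 N, so the toolbox slips up-slope; friction is kinetic, f = μ_k N = 0.05×691.8 = 34.6 N.

f ≈ 34.6 N (down the incline)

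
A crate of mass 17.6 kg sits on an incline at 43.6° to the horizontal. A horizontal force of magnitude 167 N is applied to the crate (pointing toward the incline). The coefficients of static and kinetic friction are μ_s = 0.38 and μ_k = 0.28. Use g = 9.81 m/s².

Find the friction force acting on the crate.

f ≈ 1.87 N (down the incline)

Normal direction: N = m g cos θ + P sin θ = 240.2 N.
Along the incline, the net driving force (taking up-slope positive) is P cos θ − m g sin θ = 120.9 − 119.1 = 1.87 N, so equilibrium requires friction f = -1.87 N (down-slope).
Maximum static friction: μ_s N = 0.38 × 240.2 = 91.28 N.
Since 1.87 N is within the 91.28 N limit, the crate stays put and friction is exactly 1.87 N.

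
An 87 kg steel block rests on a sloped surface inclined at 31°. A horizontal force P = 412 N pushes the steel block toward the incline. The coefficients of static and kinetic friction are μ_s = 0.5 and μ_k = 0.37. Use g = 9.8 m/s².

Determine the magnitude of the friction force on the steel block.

Resolve perpendicular to the incline: N = m g cos θ + P sin θ = 87×9.8×cos 31° + 412×sin 31° = 943 N.
Parallel to the incline: P cos θ − m g sin θ = 353.2 − 439.1 = -85.97 N; the friction needed to balance this is 85.97 N acting up the slope.
The limit of static friction is μ_s N = 471.5 N.
|f_req| = 85.97 ≤ 471.5 N → the steel block is in equilibrium; friction equals the required value.

f ≈ 86 N (up the incline)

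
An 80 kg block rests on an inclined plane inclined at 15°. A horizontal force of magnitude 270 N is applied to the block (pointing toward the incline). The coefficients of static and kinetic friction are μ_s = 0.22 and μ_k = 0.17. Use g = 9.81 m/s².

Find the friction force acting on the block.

Resolve perpendicular to the incline: N = m g cos θ + P sin θ = 80×9.81×cos 15° + 270×sin 15° = 827.9 N.
Parallel to the incline: P cos θ − m g sin θ = 260.8 − 203.1 = 57.68 N; the friction needed to balance this is 57.68 N acting down the slope.
The limit of static friction is μ_s N = 182.1 N.
|f_req| = 57.68 ≤ 182.1 N → the block is in equilibrium; friction equals the required value.

f ≈ 57.7 N (down the incline)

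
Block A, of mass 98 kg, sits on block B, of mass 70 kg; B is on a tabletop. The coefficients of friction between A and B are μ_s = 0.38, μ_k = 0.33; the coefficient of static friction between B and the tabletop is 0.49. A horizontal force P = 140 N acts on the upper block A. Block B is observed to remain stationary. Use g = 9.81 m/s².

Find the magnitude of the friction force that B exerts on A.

f ≈ 140 N

The normal force B exerts on A is simply A's weight, N₁ = 961.4 N.
So the A–B interface can sustain at most μ_s N₁ = 365.3 N of static friction.
Since P = 140 N ≤ 365.3 N, A does not slip on B; friction on A equals P = 140 N.
B experiences an equal 140 N forward from A (third law). B is in equilibrium, so the floor supplies f₂ = 140 N of static friction (limit μ_s(m_A+m_B)g = 807.6 N, not exceeded).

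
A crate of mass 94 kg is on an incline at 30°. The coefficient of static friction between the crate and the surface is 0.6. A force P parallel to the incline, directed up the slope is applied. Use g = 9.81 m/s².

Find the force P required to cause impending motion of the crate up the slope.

P ≈ 940 N

At impending motion up the slope, friction acts down-slope at its limit: f = μ_s N.
P is parallel to the surface, so N = m g cos θ = 799 N.
Along the incline: P = m g sin θ + μ_s N = 461 + 0.6×799 = 940 N.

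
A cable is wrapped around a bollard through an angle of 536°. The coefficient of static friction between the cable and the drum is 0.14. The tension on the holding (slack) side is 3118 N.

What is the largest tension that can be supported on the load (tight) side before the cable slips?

T_max ≈ 11600 N

At impending slip the capstan equation gives T₂/T₁ = e^{μβ} with β in radians.
β = 536° × π/180 = 9.355 rad.
e^{μβ} = e^{0.14×9.355} = 3.705.
T₂ = T₁ · e^{μβ} = 3118 × 3.705 = 11600 N.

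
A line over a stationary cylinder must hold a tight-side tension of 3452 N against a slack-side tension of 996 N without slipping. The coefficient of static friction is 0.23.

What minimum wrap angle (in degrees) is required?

T₂/T₁ = e^{μβ} → β = ln(T₂/T₁)/μ.
β = ln(3452/996)/0.23 = 1.243/0.23 = 5.404 rad.
In degrees: β = 5.404 × 180/π = 310°.

β_min ≈ 310°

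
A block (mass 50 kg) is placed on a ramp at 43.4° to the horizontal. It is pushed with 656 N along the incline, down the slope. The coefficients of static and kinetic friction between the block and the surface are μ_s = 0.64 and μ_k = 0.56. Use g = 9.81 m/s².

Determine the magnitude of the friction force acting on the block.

f ≈ 200 N (up the incline)

Normal force: N = m g cos θ = 50 × 9.81 × cos 43.4° = 356.4 N.
For equilibrium along the incline the friction force must supply f = m g sin θ + P = 337 + 656 = 993 N (positive meaning up-slope).
Static friction can supply at most μ_s N = 228.1 N.
|993| exceeds 228.1 N, so the block slips down-slope; friction is kinetic, f = μ_k N = 0.56×356.4 = 200 N.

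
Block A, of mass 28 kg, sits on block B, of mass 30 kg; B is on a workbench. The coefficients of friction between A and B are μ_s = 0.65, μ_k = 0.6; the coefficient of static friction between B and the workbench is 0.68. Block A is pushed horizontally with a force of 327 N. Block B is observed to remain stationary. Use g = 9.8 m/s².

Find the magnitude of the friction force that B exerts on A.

Normal force at the A–B interface: N₁ = m_A g = 274.4 N.
Maximum static friction on A from B: μ_s N₁ = 0.65×274.4 = 178.4 N.
P = 327 N exceeds that limit, so A slips over B and the interface friction becomes kinetic: f₁ = μ_k N₁ = 0.6×274.4 = 165 N.
B experiences an equal 165 N forward from A (third law). B is in equilibrium, so the floor supplies f₂ = 165 N of static friction (limit μ_s(m_A+m_B)g = 386.5 N, not exceeded).

f ≈ 165 N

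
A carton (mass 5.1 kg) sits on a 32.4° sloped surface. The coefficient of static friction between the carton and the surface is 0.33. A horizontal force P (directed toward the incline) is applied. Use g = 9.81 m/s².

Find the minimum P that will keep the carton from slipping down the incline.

The carton tends to slide down (tan θ > μ_s), so at the point of impending slip friction acts up-slope at its limit: f = μ_s N.
Perpendicular to the incline: N = m g cos θ + P sin θ.
Along the incline: P cos θ + μ_s N = m g sin θ, i.e. P cos θ + μ_s (m g cos θ + P sin θ) = m g sin θ.
Solving, P (cos θ + μ_s sin θ) = m g (sin θ − μ_s cos θ), so P = 50×0.2572/1.021 = 12.6 N.

P_min ≈ 12.6 N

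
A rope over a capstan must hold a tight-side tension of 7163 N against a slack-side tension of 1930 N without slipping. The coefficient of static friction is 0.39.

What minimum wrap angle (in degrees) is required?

T₂/T₁ = e^{μβ} → β = ln(T₂/T₁)/μ.
β = ln(7163/1930)/0.39 = 1.311/0.39 = 3.363 rad.
In degrees: β = 3.363 × 180/π = 193°.

β_min ≈ 193°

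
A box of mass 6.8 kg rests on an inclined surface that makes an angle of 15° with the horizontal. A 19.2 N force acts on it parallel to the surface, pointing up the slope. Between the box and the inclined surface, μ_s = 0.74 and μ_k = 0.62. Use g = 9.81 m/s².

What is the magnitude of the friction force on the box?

Normal force: N = m g cos θ = 6.8 × 9.81 × cos 15° = 64.43 N.
For equilibrium along the incline the friction force must supply f = m g sin θ − P = 17.27 − 19.2 = -1.935 N (positive meaning up-slope).
The static-friction ceiling is μ_s N = 0.74 × 64.43 = 47.68 N.
Since |-1.935| ≤ 47.68 N, static friction is sufficient; f equals the required value, not μ_s N.

f ≈ 1.93 N (down the incline)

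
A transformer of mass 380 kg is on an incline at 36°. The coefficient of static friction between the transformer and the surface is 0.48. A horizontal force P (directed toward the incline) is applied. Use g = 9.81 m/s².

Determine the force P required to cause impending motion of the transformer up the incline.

P ≈ 6910 N

At impending motion up the slope, friction acts down-slope at its limit: f = μ_s N.
Perpendicular to the incline: N = m g cos θ + P sin θ.
Along the incline: P cos θ = m g sin θ + μ_s N = m g sin θ + μ_s (m g cos θ + P sin θ).
Solving, P (cos θ − μ_s sin θ) = m g (sin θ + μ_s cos θ), so P = 380×9.81×(sin 36° + 0.48 cos 36°)/(cos 36° − 0.48 sin 36°) = 3730×0.9761/0.5269 = 6910 N.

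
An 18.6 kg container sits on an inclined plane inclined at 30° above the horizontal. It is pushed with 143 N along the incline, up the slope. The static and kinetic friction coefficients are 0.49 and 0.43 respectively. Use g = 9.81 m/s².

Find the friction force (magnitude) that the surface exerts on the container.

Perpendicular to the surface, N = m g cos θ = 18.6·9.81·cos 30° = 158 N.
For equilibrium along the incline the friction force must supply f = m g sin θ − P = 91.23 − 143 = -51.77 N (positive meaning up-slope).
The static-friction ceiling is μ_s N = 0.49 × 158 = 77.43 N.
Since |-51.77| ≤ 77.43 N, static friction is sufficient; f equals the required value, not μ_s N.

f ≈ 51.8 N (down the incline)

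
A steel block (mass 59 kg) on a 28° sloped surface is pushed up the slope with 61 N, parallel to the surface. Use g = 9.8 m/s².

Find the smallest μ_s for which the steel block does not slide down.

μ_s,min ≈ 0.412

N = m g cos θ = 510.5 N.
Friction must make up the shortfall along the incline: f = m g sin θ − P = 271.4 − 61 = 210.4 N.
At the threshold f = μ_s N, so μ_s,min = 210.4/510.5 = 0.412.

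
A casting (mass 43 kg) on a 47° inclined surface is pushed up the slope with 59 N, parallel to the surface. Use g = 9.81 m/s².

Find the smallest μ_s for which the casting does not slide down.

μ_s,min ≈ 0.867

N = m g cos θ = 287.7 N.
Friction must make up the shortfall along the incline: f = m g sin θ − P = 308.5 − 59 = 249.5 N.
At the threshold f = μ_s N, so μ_s,min = 249.5/287.7 = 0.867.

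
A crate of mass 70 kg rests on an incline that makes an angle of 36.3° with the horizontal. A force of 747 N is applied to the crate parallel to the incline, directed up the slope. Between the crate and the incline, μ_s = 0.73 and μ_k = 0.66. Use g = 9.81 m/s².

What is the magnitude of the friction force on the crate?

f ≈ 340 N (down the incline)

The normal reaction is N = m g cos θ = 553.4 N.
The friction needed for equilibrium is m g sin θ − P = 406.5 − 747 = -340.5 N, measured positive up-slope.
Maximum static friction available: μ_s N = 0.73 × 553.4 = 404 N.
Since |-340.5| ≤ 404 N, no slip — friction simply equals what equilibrium demands.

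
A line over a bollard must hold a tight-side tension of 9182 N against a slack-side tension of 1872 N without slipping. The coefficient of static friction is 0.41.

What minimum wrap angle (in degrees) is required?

T₂/T₁ = e^{μβ} → β = ln(T₂/T₁)/μ.
β = ln(9182/1872)/0.41 = 1.59/0.41 = 3.879 rad.
In degrees: β = 3.879 × 180/π = 222°.

β_min ≈ 222°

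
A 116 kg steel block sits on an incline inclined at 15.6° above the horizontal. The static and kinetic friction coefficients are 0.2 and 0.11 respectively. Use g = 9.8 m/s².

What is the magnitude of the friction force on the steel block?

The normal reaction is N = m g cos θ = 1095 N.
Along the slope the weight component is m g sin θ = 305.7 N; friction must supply exactly this, acting up-slope.
The static-friction ceiling is μ_s N = 0.2 × 1095 = 219 N.
Since |305.7| > 219 N, static friction cannot hold it; the steel block slides down the incline and kinetic friction applies: f = μ_k N = 0.11 × 1095 = 120 N.

f ≈ 120 N (up the incline)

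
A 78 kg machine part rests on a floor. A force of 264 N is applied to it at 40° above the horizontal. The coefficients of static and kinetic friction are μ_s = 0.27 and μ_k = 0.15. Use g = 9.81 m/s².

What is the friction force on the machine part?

f ≈ 89.3 N

N = m g − P sin α = 765.2 − 264×sin 40° = 595.5 N.
For equilibrium, f = P cos α = 264×cos 40° = 202.2 N.
The static-friction limit is μ_s N = 160.8 N.
The required friction exceeds μ_s N, so the machine part moves and f = μ_k N = 89.3 N.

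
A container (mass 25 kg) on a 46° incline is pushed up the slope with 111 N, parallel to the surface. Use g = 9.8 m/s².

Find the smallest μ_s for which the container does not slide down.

μ_s,min ≈ 0.383

N = m g cos θ = 170.2 N.
Friction must make up the shortfall along the incline: f = m g sin θ − P = 176.2 − 111 = 65.24 N.
At the threshold f = μ_s N, so μ_s,min = 65.24/170.2 = 0.383.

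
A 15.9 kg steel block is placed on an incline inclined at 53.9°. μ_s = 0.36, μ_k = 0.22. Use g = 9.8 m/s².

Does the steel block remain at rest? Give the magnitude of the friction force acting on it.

f ≈ 20.2 N

N = m g cos θ = 91.8 N.
Down-slope weight component: m g sin θ = 126 N.
μ_s N = 33.1 N.
126 > 33.1 N, so it slides; kinetic friction f = μ_k N = 0.22×91.8 = 20.2 N.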